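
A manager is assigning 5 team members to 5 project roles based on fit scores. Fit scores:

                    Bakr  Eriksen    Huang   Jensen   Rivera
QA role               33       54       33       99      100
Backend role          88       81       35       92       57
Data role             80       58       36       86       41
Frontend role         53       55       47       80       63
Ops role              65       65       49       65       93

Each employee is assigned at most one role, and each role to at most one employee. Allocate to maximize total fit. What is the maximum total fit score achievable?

Optimal: Bakr→Data role (80 pts), Eriksen→Backend role (81 pts), Huang→Frontend role (47 pts), Jensen→QA role (99 pts), Rivera→Ops role (93 pts) — total 80+81+47+99+93 = 400 pts.
Column-greedy (each role in turn goes to its best remaining employee) gives 376 pts, worse by 24.
Next-best assignment: Bakr→Data role, Eriksen→Backend role, Huang→Ops role, Jensen→Frontend role, Rivera→QA role = 390 pts.
No other one-to-one assignment exceeds 400 pts.

Maximum total: 400 pts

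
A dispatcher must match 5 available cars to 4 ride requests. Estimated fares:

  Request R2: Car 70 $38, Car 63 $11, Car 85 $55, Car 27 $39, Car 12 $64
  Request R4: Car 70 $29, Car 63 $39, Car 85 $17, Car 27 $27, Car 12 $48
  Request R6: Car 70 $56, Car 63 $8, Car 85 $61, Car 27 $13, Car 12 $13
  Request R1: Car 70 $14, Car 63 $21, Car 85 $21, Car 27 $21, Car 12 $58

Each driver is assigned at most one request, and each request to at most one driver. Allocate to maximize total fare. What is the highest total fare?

This is the linear assignment problem.
Optimal: Car 85→Request R2 ($55), Car 63→Request R4 ($39), Car 70→Request R6 ($56), Car 12→Request R1 ($58) — total 55+39+56+58 = $208.
Row-greedy (each driver in turn takes its best remaining request) gives $171, worse by 37.
Swapping Car 70↔Car 12 (Car 70→Request R1 $14, Car 12→Request R6 $13) loses 87.
No other one-to-one assignment exceeds $208.

Max total: $208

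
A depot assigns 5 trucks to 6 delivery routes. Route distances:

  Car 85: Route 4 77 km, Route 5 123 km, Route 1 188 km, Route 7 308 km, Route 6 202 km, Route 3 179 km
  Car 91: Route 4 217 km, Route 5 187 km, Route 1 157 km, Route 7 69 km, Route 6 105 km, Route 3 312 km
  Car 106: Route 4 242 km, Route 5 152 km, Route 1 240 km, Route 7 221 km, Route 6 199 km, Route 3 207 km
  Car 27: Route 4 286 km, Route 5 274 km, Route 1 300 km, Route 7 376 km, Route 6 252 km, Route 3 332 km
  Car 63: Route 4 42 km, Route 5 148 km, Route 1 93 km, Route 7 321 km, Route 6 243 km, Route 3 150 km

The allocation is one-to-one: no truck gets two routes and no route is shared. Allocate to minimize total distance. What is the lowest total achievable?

Minimum total: 643 km

This is a one-to-one assignment (minimum-cost bipartite matching).
Optimal: Car 85→Route 4 (77 km), Car 91→Route 7 (69 km), Car 106→Route 5 (152 km), Car 27→Route 6 (252 km), Car 63→Route 1 (93 km) — total 77+69+152+252+93 = 643 km.
Min-entry greedy (repeatedly take the single cheapest remaining cell) gives 733 km, worse by 90.
Swapping Car 91↔Car 85 (Car 91→Route 4 217 km, Car 85→Route 7 308 km) adds 379.
No other one-to-one assignment undercuts 643 km.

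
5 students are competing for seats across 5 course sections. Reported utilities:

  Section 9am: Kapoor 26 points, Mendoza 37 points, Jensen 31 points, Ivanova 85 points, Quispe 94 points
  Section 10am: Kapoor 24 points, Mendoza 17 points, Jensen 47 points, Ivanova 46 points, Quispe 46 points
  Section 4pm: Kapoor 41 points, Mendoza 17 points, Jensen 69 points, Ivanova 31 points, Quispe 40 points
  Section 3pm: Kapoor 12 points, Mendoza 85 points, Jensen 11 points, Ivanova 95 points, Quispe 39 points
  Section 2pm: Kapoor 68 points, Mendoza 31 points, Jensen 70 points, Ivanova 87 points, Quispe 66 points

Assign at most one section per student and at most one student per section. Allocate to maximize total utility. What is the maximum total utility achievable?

Maximum total: 362 points

This is the linear assignment problem.
Optimal: Kapoor→Section 2pm (68 points), Mendoza→Section 3pm (85 points), Jensen→Section 4pm (69 points), Ivanova→Section 10am (46 points), Quispe→Section 9am (94 points) — total 68+85+69+46+94 = 362 points.
Row-greedy (each student in turn takes its best remaining section) gives 353 points, worse by 9.
Next-best assignment: Kapoor→Section 10am, Mendoza→Section 3pm, Jensen→Section 4pm, Ivanova→Section 2pm, Quispe→Section 9am = 359 points.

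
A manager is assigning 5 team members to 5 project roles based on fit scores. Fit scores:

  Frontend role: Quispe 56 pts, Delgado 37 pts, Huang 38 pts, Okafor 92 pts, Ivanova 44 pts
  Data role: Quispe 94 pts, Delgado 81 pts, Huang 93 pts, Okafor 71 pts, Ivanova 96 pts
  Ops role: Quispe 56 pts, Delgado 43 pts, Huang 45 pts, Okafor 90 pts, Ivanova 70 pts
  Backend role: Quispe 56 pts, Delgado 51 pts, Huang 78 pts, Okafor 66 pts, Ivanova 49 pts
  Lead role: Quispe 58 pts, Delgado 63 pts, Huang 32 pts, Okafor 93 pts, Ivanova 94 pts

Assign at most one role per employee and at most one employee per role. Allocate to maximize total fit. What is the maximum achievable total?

Optimal: Quispe→Data role (94 pts), Delgado→Ops role (43 pts), Huang→Backend role (78 pts), Okafor→Frontend role (92 pts), Ivanova→Lead role (94 pts) — total 94+43+78+92+94 = 401 pts.
Max-entry greedy (repeatedly take the single best remaining cell) gives 366 pts, worse by 35.
Checked against all permutations: 401 pts is optimal.

Max total: 401 pts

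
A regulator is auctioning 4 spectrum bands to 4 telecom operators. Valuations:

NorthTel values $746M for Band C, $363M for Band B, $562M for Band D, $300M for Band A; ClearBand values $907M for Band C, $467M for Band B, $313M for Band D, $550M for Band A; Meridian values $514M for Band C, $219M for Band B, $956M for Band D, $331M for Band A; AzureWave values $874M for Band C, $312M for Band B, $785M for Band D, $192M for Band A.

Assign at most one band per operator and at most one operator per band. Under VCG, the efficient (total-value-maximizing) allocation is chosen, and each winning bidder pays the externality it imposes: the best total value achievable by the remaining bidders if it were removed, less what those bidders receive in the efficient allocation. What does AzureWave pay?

AzureWave pays $383M.

Efficient allocation: NorthTel→Band B ($363M), ClearBand→Band A ($550M), Meridian→Band D ($956M), AzureWave→Band C ($874M); total welfare W = $2743M.
AzureWave receives Band C at value $874M, so the others get W − 874 = $1869M.
Without AzureWave: best allocation of the remaining 3 bidders over all 4 bands is NorthTel→Band C ($746M), ClearBand→Band A ($550M), Meridian→Band D ($956M), total $2252M.
VCG payment = (others' best without AzureWave) − (others' welfare with AzureWave) = 2252 − 1869 = $383M.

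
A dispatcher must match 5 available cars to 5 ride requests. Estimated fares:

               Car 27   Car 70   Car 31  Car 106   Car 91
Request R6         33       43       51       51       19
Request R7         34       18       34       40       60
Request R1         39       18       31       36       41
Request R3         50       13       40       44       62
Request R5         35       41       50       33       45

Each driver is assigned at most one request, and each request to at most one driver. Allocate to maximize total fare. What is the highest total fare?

Maximum total: $239

Optimal: Car 27→Request R3 ($50), Car 70→Request R6 ($43), Car 31→Request R5 ($50), Car 106→Request R1 ($36), Car 91→Request R7 ($60) — total 50+43+50+36+60 = $239.
Column-greedy (each request in turn goes to its best remaining driver) gives $235, worse by 4.
Next-best assignment: Car 27→Request R3, Car 70→Request R5, Car 31→Request R6, Car 106→Request R1, Car 91→Request R7 = $238.
Swapping Car 27↔Car 106 (Car 27→Request R1 $39, Car 106→Request R3 $44) loses 3.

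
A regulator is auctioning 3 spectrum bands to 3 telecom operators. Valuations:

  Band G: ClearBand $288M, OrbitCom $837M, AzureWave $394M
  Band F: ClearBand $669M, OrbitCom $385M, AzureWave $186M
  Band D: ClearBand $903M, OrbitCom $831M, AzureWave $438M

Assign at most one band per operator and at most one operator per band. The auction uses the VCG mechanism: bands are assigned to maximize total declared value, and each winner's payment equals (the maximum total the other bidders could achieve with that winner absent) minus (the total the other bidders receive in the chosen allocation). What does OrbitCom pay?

OrbitCom pays $190M.

Efficient allocation: ClearBand→Band F ($669M), OrbitCom→Band G ($837M), AzureWave→Band D ($438M); total welfare W = $1944M.
OrbitCom receives Band G at value $837M, so the others get W − 837 = $1107M.
Without OrbitCom: best allocation of the remaining 2 bidders over all 3 bands is ClearBand→Band D ($903M), AzureWave→Band G ($394M), total $1297M.
VCG payment = (others' best without OrbitCom) − (others' welfare with OrbitCom) = 1297 − 1107 = $190M.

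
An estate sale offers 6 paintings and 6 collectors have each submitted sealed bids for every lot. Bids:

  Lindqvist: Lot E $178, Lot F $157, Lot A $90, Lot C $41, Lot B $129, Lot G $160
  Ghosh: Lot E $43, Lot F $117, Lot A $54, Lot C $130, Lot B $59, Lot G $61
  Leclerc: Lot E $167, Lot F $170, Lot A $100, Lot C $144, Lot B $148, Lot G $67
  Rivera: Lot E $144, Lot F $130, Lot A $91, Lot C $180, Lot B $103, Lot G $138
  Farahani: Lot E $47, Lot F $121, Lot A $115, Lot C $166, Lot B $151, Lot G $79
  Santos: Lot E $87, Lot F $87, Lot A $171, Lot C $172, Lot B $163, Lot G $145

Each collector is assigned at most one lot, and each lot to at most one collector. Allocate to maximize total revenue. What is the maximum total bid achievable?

Maximum total: $946

Optimal: Lindqvist→Lot G ($160), Ghosh→Lot F ($117), Leclerc→Lot E ($167), Rivera→Lot C ($180), Farahani→Lot B ($151), Santos→Lot A ($171) — total 160+117+167+180+151+171 = $946.
Row-greedy (each collector in turn takes its best remaining lot) gives $938, worse by 8.
Swapping Ghosh↔Lindqvist (Ghosh→Lot G $61, Lindqvist→Lot F $157) loses 59.
No other one-to-one assignment exceeds $946.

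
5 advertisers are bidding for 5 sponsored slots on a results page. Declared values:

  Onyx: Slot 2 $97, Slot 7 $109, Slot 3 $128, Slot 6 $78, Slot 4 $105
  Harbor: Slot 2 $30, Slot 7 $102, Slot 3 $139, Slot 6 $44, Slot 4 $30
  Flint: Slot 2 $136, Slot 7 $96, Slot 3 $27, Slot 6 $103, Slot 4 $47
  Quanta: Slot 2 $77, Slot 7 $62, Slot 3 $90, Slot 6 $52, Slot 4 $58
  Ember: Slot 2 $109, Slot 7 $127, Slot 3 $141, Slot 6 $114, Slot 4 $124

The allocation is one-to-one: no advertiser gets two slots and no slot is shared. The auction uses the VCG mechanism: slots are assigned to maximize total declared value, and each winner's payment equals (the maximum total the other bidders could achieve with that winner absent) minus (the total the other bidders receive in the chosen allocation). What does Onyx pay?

Onyx pays $10.

Efficient allocation: Onyx→Slot 7 ($109), Harbor→Slot 3 ($139), Flint→Slot 2 ($136), Quanta→Slot 6 ($52), Ember→Slot 4 ($124); total welfare W = $560.
Onyx receives Slot 7 at value $109, so the others get W − 109 = $451.
Without Onyx: best allocation of the remaining 4 bidders over all 5 slots is Harbor→Slot 3 ($139), Flint→Slot 2 ($136), Quanta→Slot 7 ($62), Ember→Slot 4 ($124), total $461.
VCG payment = (others' best without Onyx) − (others' welfare with Onyx) = 461 − 451 = $10.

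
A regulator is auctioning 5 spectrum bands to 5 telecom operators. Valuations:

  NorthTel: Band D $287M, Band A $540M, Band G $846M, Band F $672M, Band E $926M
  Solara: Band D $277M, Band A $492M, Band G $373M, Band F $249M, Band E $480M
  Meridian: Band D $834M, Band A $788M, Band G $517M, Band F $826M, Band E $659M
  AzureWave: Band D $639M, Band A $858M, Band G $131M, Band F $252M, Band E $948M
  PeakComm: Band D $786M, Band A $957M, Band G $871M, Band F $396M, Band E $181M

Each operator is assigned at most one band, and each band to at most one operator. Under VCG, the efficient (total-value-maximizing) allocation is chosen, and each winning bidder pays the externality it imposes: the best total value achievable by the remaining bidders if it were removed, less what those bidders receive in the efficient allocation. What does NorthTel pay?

Efficient allocation: NorthTel→Band G ($846M), Solara→Band A ($492M), Meridian→Band F ($826M), AzureWave→Band E ($948M), PeakComm→Band D ($786M); total welfare W = $3898M.
NorthTel receives Band G at value $846M, so the others get W − 846 = $3052M.
Without NorthTel: best allocation of the remaining 4 bidders over all 5 bands is Solara→Band A ($492M), Meridian→Band D ($834M), AzureWave→Band E ($948M), PeakComm→Band G ($871M), total $3145M.
VCG payment = (others' best without NorthTel) − (others' welfare with NorthTel) = 3145 − 3052 = $93M.

NorthTel pays $93M.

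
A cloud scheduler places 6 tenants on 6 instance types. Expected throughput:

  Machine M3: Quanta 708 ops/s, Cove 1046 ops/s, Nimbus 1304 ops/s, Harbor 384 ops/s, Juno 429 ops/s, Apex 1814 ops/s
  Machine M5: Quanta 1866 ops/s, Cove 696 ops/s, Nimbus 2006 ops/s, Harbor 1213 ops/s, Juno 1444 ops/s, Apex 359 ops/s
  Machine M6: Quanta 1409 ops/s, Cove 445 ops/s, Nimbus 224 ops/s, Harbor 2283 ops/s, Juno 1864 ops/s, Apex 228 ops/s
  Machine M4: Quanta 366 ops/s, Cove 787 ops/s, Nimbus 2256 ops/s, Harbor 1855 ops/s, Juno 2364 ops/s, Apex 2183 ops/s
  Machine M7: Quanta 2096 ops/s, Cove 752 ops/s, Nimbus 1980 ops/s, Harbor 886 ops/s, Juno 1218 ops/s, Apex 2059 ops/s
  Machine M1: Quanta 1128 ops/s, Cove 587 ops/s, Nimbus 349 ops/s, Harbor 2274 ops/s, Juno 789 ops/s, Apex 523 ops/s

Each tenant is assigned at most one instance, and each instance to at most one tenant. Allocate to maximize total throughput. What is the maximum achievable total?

This is the linear assignment problem.
Optimal: Quanta→Machine M7 (2096 ops/s), Cove→Machine M3 (1046 ops/s), Nimbus→Machine M5 (2006 ops/s), Harbor→Machine M1 (2274 ops/s), Juno→Machine M6 (1864 ops/s), Apex→Machine M4 (2183 ops/s) — total 2096+1046+2006+2274+1864+2183 = 11469 ops/s.
Row-greedy (each tenant in turn takes its best remaining instance) gives 9648 ops/s, worse by 1821.
Next-best assignment: Quanta→Machine M5, Cove→Machine M3, Nimbus→Machine M4, Harbor→Machine M1, Juno→Machine M6, Apex→Machine M7 = 11365 ops/s.
Swapping Cove↔Apex (Cove→Machine M4 787 ops/s, Apex→Machine M3 1814 ops/s) loses 628.

Max total: 11469 ops/s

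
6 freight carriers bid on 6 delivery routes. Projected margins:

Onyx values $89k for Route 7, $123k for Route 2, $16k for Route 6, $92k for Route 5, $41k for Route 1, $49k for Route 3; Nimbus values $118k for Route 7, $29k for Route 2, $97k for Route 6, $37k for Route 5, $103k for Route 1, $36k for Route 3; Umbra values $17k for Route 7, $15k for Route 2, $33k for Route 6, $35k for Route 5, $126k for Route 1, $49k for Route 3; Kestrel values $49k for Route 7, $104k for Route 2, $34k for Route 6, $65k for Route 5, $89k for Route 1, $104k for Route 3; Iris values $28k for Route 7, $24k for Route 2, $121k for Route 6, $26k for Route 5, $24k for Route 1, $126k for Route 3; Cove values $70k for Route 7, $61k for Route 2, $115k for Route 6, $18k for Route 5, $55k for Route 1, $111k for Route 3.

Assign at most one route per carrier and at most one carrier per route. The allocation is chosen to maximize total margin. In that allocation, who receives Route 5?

Optimal: Onyx→Route 5 ($92k), Nimbus→Route 7 ($118k), Umbra→Route 1 ($126k), Kestrel→Route 2 ($104k), Iris→Route 3 ($126k), Cove→Route 6 ($115k) — total 92+118+126+104+126+115 = $681k.
Column-greedy (each route in turn goes to its best remaining carrier) gives $664k, worse by 17.
Next-best assignment: Onyx→Route 2, Nimbus→Route 7, Umbra→Route 1, Kestrel→Route 5, Iris→Route 3, Cove→Route 6 = $673k.
Onyx's own top route is Route 2 ($123k), but forcing Onyx→Route 2 and reassigning the rest optimally gives only $673k — worse by 8.

Onyx receives Route 5.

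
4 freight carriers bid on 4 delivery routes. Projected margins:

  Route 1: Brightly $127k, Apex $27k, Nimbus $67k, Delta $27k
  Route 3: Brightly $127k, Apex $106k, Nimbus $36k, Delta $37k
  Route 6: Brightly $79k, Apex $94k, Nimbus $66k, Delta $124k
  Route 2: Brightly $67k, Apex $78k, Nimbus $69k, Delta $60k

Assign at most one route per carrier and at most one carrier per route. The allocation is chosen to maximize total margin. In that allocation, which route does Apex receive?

Apex receives Route 3.

Optimal: Brightly→Route 1 ($127k), Apex→Route 3 ($106k), Nimbus→Route 2 ($69k), Delta→Route 6 ($124k) — total 127+106+69+124 = $426k.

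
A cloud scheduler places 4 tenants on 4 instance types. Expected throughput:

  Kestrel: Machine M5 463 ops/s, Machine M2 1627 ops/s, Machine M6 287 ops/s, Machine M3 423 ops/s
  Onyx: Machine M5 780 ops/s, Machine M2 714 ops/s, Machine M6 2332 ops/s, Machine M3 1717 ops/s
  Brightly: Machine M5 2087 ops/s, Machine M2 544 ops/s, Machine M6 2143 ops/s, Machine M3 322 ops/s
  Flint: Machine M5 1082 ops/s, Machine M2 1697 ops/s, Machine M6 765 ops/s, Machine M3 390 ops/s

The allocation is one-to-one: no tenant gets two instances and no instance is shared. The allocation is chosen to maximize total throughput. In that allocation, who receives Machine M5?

Optimal: Kestrel→Machine M2 (1627 ops/s), Onyx→Machine M3 (1717 ops/s), Brightly→Machine M6 (2143 ops/s), Flint→Machine M5 (1082 ops/s) — total 1627+1717+2143+1082 = 6569 ops/s.
Max-entry greedy (repeatedly take the single best remaining cell) gives 6539 ops/s, worse by 30.
Every other assignment is strictly worse.
Flint's own top instance is Machine M2 (1697 ops/s), but forcing Flint→Machine M2 and reassigning the rest optimally gives only 6539 ops/s — worse by 30.

Flint receives Machine M5.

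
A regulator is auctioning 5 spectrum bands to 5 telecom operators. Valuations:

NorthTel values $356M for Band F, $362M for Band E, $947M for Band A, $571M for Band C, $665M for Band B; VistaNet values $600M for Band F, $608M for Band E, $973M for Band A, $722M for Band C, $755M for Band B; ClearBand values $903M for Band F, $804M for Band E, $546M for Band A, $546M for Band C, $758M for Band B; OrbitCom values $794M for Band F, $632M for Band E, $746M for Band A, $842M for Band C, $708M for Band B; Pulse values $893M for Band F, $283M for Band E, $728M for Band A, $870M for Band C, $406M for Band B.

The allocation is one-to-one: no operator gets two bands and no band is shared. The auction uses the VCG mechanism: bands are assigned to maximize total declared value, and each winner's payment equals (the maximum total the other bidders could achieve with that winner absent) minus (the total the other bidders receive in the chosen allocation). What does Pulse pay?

Pulse pays $99M.

Efficient allocation: NorthTel→Band A ($947M), VistaNet→Band B ($755M), ClearBand→Band E ($804M), OrbitCom→Band C ($842M), Pulse→Band F ($893M); total welfare W = $4241M.
Pulse receives Band F at value $893M, so the others get W − 893 = $3348M.
Without Pulse: best allocation of the remaining 4 bidders over all 5 bands is NorthTel→Band A ($947M), VistaNet→Band B ($755M), ClearBand→Band F ($903M), OrbitCom→Band C ($842M), total $3447M.
VCG payment = (others' best without Pulse) − (others' welfare with Pulse) = 3447 − 3348 = $99M.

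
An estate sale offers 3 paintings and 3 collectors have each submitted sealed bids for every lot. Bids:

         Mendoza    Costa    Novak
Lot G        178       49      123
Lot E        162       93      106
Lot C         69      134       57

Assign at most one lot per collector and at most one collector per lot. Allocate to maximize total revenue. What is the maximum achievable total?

Maximum total: $419

Treat this as an assignment problem: match each collector to one lot.
Optimal: Mendoza→Lot E ($162), Costa→Lot C ($134), Novak→Lot G ($123) — total 162+134+123 = $419.
Column-greedy (each lot in turn goes to its best remaining collector) gives $418, worse by 1.
Swapping Novak↔Costa (Novak→Lot C $57, Costa→Lot G $49) loses 151.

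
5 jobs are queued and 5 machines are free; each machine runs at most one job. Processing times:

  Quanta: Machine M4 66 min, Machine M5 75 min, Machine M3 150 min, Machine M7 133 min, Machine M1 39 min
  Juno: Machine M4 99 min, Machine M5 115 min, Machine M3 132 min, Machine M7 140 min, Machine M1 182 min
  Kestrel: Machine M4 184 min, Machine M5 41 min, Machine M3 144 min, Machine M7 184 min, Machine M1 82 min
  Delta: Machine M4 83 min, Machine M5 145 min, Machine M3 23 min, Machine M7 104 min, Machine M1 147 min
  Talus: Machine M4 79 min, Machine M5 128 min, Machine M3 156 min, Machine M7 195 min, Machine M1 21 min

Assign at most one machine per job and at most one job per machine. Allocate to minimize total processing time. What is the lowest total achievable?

Min total: 291 min

Optimal: Quanta→Machine M4 (66 min), Juno→Machine M7 (140 min), Kestrel→Machine M5 (41 min), Delta→Machine M3 (23 min), Talus→Machine M1 (21 min) — total 66+140+41+23+21 = 291 min.
Row-greedy (each job in turn takes its cheapest remaining machine) gives 397 min, worse by 106.
Next-best assignment: Quanta→Machine M7, Juno→Machine M4, Kestrel→Machine M5, Delta→Machine M3, Talus→Machine M1 = 317 min.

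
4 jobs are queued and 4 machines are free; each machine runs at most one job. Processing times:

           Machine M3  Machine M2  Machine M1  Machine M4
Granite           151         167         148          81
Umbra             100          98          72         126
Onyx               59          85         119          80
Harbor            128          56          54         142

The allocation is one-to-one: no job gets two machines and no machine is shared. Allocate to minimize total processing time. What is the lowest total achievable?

Min total: 268 min

Optimal: Granite→Machine M4 (81 min), Umbra→Machine M1 (72 min), Onyx→Machine M3 (59 min), Harbor→Machine M2 (56 min) — total 81+72+59+56 = 268 min.
Next-best assignment: Granite→Machine M4, Umbra→Machine M2, Onyx→Machine M3, Harbor→Machine M1 = 292 min.
Swapping Umbra↔Onyx (Umbra→Machine M3 100 min, Onyx→Machine M1 119 min) adds 88.
Every other assignment is strictly worse.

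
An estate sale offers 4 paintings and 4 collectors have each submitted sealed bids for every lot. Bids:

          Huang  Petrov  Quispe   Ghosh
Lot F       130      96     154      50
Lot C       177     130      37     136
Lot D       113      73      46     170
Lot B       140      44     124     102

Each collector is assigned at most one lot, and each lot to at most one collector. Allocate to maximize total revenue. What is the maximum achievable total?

Maximum total: $594

Optimal: Huang→Lot B ($140), Petrov→Lot C ($130), Quispe→Lot F ($154), Ghosh→Lot D ($170) — total 140+130+154+170 = $594.
Column-greedy (each lot in turn goes to its best remaining collector) gives $545, worse by 49.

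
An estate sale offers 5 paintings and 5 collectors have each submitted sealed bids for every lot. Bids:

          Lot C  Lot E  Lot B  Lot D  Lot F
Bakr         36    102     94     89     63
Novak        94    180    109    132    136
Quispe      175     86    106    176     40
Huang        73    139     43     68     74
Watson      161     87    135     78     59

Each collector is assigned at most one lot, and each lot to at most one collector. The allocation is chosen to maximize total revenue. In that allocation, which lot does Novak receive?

Optimal: Bakr→Lot B ($94), Novak→Lot F ($136), Quispe→Lot D ($176), Huang→Lot E ($139), Watson→Lot C ($161) — total 94+136+176+139+161 = $706.
Max-entry greedy (repeatedly take the single best remaining cell) gives $685, worse by 21.
Next-best assignment: Bakr→Lot B, Novak→Lot E, Quispe→Lot D, Huang→Lot F, Watson→Lot C = $685.
Swapping Quispe↔Novak (Quispe→Lot F $40, Novak→Lot D $132) loses 140.
No other one-to-one assignment exceeds $706.
Novak's own top lot is Lot E ($180), but forcing Novak→Lot E and reassigning the rest optimally gives only $685 — worse by 21.

Novak receives Lot F.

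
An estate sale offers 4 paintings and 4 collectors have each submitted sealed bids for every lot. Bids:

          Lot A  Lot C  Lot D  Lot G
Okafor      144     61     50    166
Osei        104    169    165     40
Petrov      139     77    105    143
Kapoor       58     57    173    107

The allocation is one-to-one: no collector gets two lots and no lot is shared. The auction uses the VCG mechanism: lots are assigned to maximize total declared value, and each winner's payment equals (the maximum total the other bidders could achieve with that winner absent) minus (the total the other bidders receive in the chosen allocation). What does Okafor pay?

Efficient allocation: Okafor→Lot G ($166), Osei→Lot C ($169), Petrov→Lot A ($139), Kapoor→Lot D ($173); total welfare W = $647.
Okafor receives Lot G at value $166, so the others get W − 166 = $481.
Without Okafor: best allocation of the remaining 3 bidders over all 4 lots is Osei→Lot C ($169), Petrov→Lot G ($143), Kapoor→Lot D ($173), total $485.
VCG payment = (others' best without Okafor) − (others' welfare with Okafor) = 485 − 481 = $4.

Okafor pays $4.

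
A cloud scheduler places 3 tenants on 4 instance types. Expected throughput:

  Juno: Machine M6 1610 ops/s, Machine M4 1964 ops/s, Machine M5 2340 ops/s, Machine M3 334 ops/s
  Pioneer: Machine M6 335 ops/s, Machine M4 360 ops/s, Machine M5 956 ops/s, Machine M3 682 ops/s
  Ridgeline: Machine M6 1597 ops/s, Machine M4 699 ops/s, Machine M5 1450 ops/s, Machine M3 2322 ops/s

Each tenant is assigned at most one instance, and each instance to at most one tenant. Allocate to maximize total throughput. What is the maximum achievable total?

Maximum total: 5242 ops/s

Optimal: Juno→Machine M4 (1964 ops/s), Pioneer→Machine M5 (956 ops/s), Ridgeline→Machine M3 (2322 ops/s) — total 1964+956+2322 = 5242 ops/s.
Column-greedy (each instance in turn goes to its best remaining tenant) gives 3265 ops/s, worse by 1977.
Next-best assignment: Juno→Machine M5, Pioneer→Machine M4, Ridgeline→Machine M3 = 5022 ops/s.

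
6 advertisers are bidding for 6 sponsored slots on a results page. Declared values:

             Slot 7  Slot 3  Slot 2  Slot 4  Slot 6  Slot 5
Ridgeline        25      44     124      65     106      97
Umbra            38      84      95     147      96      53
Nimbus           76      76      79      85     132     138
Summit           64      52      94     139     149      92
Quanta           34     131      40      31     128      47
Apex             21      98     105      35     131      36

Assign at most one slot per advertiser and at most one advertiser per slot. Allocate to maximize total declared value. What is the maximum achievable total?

Maximum total: $735

Optimal: Ridgeline→Slot 2 ($124), Umbra→Slot 4 ($147), Nimbus→Slot 5 ($138), Summit→Slot 7 ($64), Quanta→Slot 3 ($131), Apex→Slot 6 ($131) — total 124+147+138+64+131+131 = $735.
Column-greedy (each slot in turn goes to its best remaining advertiser) gives $663, worse by 72.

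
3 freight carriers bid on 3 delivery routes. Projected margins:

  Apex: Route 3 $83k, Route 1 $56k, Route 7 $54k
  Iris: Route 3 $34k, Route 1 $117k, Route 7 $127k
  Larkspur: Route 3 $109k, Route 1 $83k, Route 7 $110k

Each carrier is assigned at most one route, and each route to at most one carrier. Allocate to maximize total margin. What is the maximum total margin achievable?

Treat this as an assignment problem: match each carrier to one route.
Optimal: Apex→Route 3 ($83k), Iris→Route 1 ($117k), Larkspur→Route 7 ($110k) — total 83+117+110 = $310k.
Column-greedy (each route in turn goes to its best remaining carrier) gives $280k, worse by 30.

Maximum total: $310k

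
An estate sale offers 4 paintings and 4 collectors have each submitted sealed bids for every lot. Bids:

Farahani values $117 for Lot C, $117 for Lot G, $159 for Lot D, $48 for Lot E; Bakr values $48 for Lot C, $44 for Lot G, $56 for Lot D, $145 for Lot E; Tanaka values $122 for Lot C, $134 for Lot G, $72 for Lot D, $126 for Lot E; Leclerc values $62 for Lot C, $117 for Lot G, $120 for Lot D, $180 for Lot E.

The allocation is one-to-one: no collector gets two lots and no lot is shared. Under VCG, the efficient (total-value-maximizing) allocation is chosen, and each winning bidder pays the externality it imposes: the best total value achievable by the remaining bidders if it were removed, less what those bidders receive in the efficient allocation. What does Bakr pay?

Efficient allocation: Farahani→Lot D ($159), Bakr→Lot E ($145), Tanaka→Lot C ($122), Leclerc→Lot G ($117); total welfare W = $543.
Bakr receives Lot E at value $145, so the others get W − 145 = $398.
Without Bakr: best allocation of the remaining 3 bidders over all 4 lots is Farahani→Lot D ($159), Tanaka→Lot G ($134), Leclerc→Lot E ($180), total $473.
VCG payment = (others' best without Bakr) − (others' welfare with Bakr) = 473 − 398 = $75.

Bakr pays $75.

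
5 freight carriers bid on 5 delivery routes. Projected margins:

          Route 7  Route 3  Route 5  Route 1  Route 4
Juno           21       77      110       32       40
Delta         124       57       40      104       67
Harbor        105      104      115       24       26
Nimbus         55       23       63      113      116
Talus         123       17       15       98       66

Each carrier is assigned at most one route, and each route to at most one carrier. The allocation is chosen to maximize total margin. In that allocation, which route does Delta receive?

Optimal: Juno→Route 5 ($110k), Delta→Route 1 ($104k), Harbor→Route 3 ($104k), Nimbus→Route 4 ($116k), Talus→Route 7 ($123k) — total 110+104+104+116+123 = $557k.
Next-best assignment: Juno→Route 5, Delta→Route 7, Harbor→Route 3, Nimbus→Route 4, Talus→Route 1 = $552k.
Swapping Nimbus↔Talus (Nimbus→Route 7 $55k, Talus→Route 4 $66k) loses 118.
Delta's own top route is Route 7 ($124k), but forcing Delta→Route 7 and reassigning the rest optimally gives only $552k — worse by 5.

Delta receives Route 1.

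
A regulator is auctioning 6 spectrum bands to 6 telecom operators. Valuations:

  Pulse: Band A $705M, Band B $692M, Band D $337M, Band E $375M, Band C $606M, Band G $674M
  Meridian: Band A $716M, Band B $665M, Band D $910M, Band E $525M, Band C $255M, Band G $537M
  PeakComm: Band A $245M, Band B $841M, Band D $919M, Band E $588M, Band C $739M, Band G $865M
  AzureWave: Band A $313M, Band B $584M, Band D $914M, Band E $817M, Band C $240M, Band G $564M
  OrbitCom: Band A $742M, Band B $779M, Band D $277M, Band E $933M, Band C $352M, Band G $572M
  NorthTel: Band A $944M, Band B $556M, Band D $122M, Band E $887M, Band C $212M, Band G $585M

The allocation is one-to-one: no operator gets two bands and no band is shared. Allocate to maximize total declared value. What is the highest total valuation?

Treat this as an assignment problem: match each operator to one band.
Optimal: Pulse→Band C ($606M), Meridian→Band B ($665M), PeakComm→Band G ($865M), AzureWave→Band D ($914M), OrbitCom→Band E ($933M), NorthTel→Band A ($944M) — total 606+665+865+914+933+944 = $4927M.
Column-greedy (each band in turn goes to its best remaining operator) gives $4775M, worse by 152.
Next-best assignment: Pulse→Band C, Meridian→Band D, PeakComm→Band G, AzureWave→Band E, OrbitCom→Band B, NorthTel→Band A = $4921M.
Checked against all permutations: $4927M is optimal.

Max total: $4927M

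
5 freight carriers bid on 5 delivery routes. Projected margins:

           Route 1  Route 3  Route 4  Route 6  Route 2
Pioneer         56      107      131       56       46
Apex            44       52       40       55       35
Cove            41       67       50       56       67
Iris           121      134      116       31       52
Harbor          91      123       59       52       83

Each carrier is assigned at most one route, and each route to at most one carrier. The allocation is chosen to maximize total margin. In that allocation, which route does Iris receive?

This is a one-to-one assignment (maximum-weight bipartite matching).
Optimal: Pioneer→Route 4 ($131k), Apex→Route 6 ($55k), Cove→Route 2 ($67k), Iris→Route 1 ($121k), Harbor→Route 3 ($123k) — total 131+55+67+121+123 = $497k.
Row-greedy (each carrier in turn takes its best remaining route) gives $457k, worse by 40.
Next-best assignment: Pioneer→Route 4, Apex→Route 6, Cove→Route 2, Iris→Route 3, Harbor→Route 1 = $478k.
Every other assignment is strictly worse.
Iris's own top route is Route 3 ($134k), but forcing Iris→Route 3 and reassigning the rest optimally gives only $478k — worse by 19.

Iris receives Route 1.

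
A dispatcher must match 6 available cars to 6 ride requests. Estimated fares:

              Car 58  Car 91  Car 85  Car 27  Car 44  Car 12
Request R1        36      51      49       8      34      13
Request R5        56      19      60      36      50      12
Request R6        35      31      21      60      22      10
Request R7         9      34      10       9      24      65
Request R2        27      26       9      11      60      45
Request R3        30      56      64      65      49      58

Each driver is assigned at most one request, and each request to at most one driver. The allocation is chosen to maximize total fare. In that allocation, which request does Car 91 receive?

This is a one-to-one assignment (maximum-weight bipartite matching).
Optimal: Car 58→Request R5 ($56), Car 91→Request R1 ($51), Car 85→Request R3 ($64), Car 27→Request R6 ($60), Car 44→Request R2 ($60), Car 12→Request R7 ($65) — total 56+51+64+60+60+65 = $356.
Row-greedy (each driver in turn takes its best remaining request) gives $346, worse by 10.
Next-best assignment: Car 58→Request R5, Car 91→Request R3, Car 85→Request R1, Car 27→Request R6, Car 44→Request R2, Car 12→Request R7 = $346.
Car 91's own top request is Request R3 ($56), but forcing Car 91→Request R3 and reassigning the rest optimally gives only $346 — worse by 10.

Car 91 receives Request R1.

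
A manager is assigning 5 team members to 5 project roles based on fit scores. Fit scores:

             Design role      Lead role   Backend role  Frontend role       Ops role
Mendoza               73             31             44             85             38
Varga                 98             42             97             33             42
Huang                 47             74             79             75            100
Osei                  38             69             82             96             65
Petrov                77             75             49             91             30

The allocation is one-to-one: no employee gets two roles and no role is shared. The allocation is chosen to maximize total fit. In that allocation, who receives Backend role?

Varga receives Backend role.

Optimal: Mendoza→Design role (73 pts), Varga→Backend role (97 pts), Huang→Ops role (100 pts), Osei→Frontend role (96 pts), Petrov→Lead role (75 pts) — total 73+97+100+96+75 = 441 pts.
Max-entry greedy (repeatedly take the single best remaining cell) gives 413 pts, worse by 28.
Next-best assignment: Mendoza→Frontend role, Varga→Design role, Huang→Ops role, Osei→Backend role, Petrov→Lead role = 440 pts.
Swapping Varga↔Mendoza (Varga→Design role 98 pts, Mendoza→Backend role 44 pts) loses 28.
Varga's own top role is Design role (98 pts), but forcing Varga→Design role and reassigning the rest optimally gives only 440 pts — worse by 1.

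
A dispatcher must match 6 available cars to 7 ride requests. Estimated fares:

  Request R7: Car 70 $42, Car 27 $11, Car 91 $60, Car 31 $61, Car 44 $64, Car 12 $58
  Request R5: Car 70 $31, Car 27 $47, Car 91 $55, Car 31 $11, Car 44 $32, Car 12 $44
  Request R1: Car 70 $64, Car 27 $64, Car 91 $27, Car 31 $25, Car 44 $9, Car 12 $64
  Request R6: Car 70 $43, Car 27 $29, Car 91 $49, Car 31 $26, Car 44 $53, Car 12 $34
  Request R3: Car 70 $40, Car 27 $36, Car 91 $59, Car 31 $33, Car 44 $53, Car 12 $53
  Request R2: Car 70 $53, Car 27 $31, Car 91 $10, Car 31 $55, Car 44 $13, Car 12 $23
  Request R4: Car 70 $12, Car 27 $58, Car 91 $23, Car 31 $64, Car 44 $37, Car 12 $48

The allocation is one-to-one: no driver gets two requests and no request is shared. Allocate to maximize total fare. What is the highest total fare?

Max total: $353

Optimal: Car 70→Request R2 ($53), Car 27→Request R1 ($64), Car 91→Request R5 ($55), Car 31→Request R4 ($64), Car 44→Request R7 ($64), Car 12→Request R3 ($53) — total 53+64+55+64+64+53 = $353.
Column-greedy (each request in turn goes to its best remaining driver) gives $308, worse by 45.
Swapping Car 91↔Car 70 (Car 91→Request R2 $10, Car 70→Request R5 $31) loses 67.
No other one-to-one assignment exceeds $353.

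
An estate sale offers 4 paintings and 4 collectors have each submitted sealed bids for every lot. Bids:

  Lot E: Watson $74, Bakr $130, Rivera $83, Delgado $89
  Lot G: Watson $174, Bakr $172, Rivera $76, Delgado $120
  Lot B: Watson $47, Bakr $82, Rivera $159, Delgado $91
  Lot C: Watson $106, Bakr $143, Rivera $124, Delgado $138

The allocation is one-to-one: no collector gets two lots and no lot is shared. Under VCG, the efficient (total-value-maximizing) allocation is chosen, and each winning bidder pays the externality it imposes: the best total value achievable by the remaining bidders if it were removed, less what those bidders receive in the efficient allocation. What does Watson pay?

Efficient allocation: Watson→Lot G ($174), Bakr→Lot E ($130), Rivera→Lot B ($159), Delgado→Lot C ($138); total welfare W = $601.
Watson receives Lot G at value $174, so the others get W − 174 = $427.
Without Watson: best allocation of the remaining 3 bidders over all 4 lots is Bakr→Lot G ($172), Rivera→Lot B ($159), Delgado→Lot C ($138), total $469.
VCG payment = (others' best without Watson) − (others' welfare with Watson) = 469 − 427 = $42.

Watson pays $42.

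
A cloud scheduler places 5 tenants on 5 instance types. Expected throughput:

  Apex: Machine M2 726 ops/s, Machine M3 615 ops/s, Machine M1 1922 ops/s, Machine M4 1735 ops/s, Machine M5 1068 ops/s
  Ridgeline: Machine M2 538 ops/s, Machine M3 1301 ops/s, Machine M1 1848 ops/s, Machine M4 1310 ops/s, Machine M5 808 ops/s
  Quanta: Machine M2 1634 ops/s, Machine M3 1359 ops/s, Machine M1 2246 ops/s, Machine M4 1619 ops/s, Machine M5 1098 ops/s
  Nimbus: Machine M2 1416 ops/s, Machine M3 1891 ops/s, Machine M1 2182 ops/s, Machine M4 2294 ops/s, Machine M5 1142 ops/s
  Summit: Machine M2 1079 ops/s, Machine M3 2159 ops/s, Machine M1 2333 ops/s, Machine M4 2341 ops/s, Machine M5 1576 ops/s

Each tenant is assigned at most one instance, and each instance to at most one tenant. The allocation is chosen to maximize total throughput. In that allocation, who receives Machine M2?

Quanta receives Machine M2.

Optimal: Apex→Machine M5 (1068 ops/s), Ridgeline→Machine M1 (1848 ops/s), Quanta→Machine M2 (1634 ops/s), Nimbus→Machine M4 (2294 ops/s), Summit→Machine M3 (2159 ops/s) — total 1068+1848+1634+2294+2159 = 9003 ops/s.
Row-greedy (each tenant in turn takes its best remaining instance) gives 8333 ops/s, worse by 670.
No other one-to-one assignment exceeds 9003 ops/s.
Quanta's own top instance is Machine M1 (2246 ops/s), but forcing Quanta→Machine M1 and reassigning the rest optimally gives only 8372 ops/s — worse by 631.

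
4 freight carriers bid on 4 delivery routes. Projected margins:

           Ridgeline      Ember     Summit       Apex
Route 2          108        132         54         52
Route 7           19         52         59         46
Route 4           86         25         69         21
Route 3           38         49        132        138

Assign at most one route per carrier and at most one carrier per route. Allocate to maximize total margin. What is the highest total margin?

This is the linear assignment problem.
Optimal: Ridgeline→Route 4 ($86k), Ember→Route 2 ($132k), Summit→Route 7 ($59k), Apex→Route 3 ($138k) — total 86+132+59+138 = $415k.
Row-greedy (each carrier in turn takes its best remaining route) gives $313k, worse by 102.
Next-best assignment: Ridgeline→Route 4, Ember→Route 2, Summit→Route 3, Apex→Route 7 = $396k.
Swapping Ridgeline↔Ember (Ridgeline→Route 2 $108k, Ember→Route 4 $25k) loses 85.
Checked against all permutations: $415k is optimal.

Maximum total: $415k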